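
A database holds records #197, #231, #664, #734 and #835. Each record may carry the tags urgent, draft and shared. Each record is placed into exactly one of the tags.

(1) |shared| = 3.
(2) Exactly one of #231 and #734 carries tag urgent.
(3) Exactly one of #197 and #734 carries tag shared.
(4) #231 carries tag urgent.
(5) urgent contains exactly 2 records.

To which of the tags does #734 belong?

#734: shared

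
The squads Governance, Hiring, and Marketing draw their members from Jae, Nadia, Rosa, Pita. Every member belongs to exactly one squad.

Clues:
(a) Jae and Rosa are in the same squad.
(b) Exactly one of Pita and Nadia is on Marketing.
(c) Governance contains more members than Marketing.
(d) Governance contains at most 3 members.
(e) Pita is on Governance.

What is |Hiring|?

0

From (e): Pita ∈ Governance.
(b) (exactly one): Nadia ∈ Marketing.
Suppose Jae ∉ Governance: no assignment then satisfies all the clues, so Jae ∈ Governance.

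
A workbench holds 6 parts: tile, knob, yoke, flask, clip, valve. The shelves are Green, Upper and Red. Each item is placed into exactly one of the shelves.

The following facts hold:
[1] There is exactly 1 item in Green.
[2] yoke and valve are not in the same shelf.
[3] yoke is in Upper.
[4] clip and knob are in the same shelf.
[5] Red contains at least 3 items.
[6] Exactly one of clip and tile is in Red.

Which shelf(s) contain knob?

From (3): yoke ∈ Upper.
(2): valve ∉ Upper.
Suppose knob ∈ Green: no assignment then satisfies all the clues, so knob ∉ Green.

knob: Red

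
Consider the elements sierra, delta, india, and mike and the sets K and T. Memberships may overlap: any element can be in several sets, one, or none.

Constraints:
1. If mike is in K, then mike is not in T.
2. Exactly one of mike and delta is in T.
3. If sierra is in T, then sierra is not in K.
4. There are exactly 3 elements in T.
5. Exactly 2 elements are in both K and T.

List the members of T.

T = {delta, india, sierra}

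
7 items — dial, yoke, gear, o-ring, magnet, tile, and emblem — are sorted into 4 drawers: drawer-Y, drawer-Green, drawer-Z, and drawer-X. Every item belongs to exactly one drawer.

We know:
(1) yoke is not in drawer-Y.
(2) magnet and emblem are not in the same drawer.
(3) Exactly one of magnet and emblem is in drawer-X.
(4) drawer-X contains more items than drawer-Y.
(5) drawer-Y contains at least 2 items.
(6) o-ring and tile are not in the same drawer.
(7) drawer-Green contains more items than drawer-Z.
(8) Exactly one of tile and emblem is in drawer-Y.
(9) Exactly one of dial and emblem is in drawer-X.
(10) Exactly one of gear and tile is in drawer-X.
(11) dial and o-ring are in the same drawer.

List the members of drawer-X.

drawer-X = {emblem, gear, yoke}

From (1): yoke ∉ drawer-Y.
Suppose dial ∈ drawer-X: no assignment then satisfies all the clues, so dial ∉ drawer-X.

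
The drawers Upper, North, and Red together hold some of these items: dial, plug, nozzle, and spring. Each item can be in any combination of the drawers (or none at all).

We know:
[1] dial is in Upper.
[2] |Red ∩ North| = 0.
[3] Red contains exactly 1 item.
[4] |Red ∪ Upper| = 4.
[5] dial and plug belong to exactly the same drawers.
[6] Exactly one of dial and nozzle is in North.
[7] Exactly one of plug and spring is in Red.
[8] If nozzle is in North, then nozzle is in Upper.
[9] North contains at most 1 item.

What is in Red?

Red = {spring}

From (1): dial ∈ Upper.
(5): plug matches dial: plug ∈ Upper.
Suppose dial ∈ Red: no assignment then satisfies all the clues, so dial ∉ Red.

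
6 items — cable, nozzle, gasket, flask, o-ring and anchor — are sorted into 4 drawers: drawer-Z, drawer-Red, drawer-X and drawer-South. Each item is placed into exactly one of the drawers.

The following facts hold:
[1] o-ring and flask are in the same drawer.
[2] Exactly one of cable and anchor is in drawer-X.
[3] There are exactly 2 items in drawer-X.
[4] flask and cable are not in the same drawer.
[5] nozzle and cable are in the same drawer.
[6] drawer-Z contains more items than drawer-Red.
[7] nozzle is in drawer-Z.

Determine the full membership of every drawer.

drawer-Z = {cable, nozzle}; drawer-Red = {}; drawer-X = {anchor, gasket}; drawer-South = {flask, o-ring}

From (7): nozzle ∈ drawer-Z.
(5): cable matches nozzle: cable ∈ drawer-Z.
(2) (exactly one): anchor ∈ drawer-X.
(4): flask ∉ drawer-Z.
(1): o-ring matches flask: o-ring ∉ drawer-Z.
Suppose gasket ∈ drawer-Z: no assignment then satisfies all the clues, so gasket ∉ drawer-Z.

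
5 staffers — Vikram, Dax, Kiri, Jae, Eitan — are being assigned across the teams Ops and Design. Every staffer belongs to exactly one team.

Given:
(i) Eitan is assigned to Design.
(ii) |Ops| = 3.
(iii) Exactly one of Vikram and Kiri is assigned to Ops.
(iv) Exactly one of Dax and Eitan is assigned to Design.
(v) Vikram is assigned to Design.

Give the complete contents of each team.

Ops = {Dax, Jae, Kiri}; Design = {Eitan, Vikram}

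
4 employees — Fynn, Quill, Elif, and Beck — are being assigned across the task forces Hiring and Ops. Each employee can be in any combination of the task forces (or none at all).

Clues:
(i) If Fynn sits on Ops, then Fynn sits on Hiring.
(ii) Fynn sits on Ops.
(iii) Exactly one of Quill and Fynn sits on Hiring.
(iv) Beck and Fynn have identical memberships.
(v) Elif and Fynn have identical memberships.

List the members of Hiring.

From (ii): Fynn ∈ Ops.
(i): Fynn ∈ Hiring.
(iii) (exactly one): Quill ∉ Hiring.
(iv): Beck matches Fynn: Beck ∈ Hiring.
(iv): Beck matches Fynn: Beck ∈ Ops.
(v): Elif matches Fynn: Elif ∈ Hiring.
(v): Elif matches Fynn: Elif ∈ Ops.

Hiring = {Beck, Elif, Fynn}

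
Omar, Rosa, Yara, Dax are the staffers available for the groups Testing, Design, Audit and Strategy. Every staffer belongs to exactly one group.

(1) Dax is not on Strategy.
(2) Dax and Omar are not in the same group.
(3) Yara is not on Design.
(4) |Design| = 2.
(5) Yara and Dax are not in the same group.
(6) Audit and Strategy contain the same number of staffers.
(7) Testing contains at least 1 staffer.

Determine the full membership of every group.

Testing = {Omar, Yara}; Design = {Dax, Rosa}; Audit = {}; Strategy = {}

From (1): Dax ∉ Strategy.
From (3): Yara ∉ Design.
Suppose Omar ∉ Testing: no assignment then satisfies all the clues, so Omar ∈ Testing.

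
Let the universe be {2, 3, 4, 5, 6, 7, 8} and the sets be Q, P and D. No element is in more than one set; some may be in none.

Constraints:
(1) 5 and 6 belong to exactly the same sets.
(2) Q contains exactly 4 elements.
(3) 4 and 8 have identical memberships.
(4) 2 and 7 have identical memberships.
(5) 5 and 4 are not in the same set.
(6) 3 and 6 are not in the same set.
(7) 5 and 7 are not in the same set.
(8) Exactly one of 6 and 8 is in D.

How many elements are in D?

2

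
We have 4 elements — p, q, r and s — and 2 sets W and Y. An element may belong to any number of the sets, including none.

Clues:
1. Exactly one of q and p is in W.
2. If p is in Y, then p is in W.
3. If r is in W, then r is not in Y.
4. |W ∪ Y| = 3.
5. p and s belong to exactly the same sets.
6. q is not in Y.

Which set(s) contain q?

From (6): q ∉ Y.
Suppose q ∈ W: no assignment then satisfies all the clues, so q ∉ W.

q: none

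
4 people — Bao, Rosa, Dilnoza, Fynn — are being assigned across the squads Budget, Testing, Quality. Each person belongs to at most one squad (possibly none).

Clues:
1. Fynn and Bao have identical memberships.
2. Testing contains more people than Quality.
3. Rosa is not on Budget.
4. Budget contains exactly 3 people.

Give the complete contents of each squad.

Budget = {Bao, Dilnoza, Fynn}; Testing = {Rosa}; Quality = {}

From (3): Rosa ∉ Budget.
(4): only 3 candidates remain for Budget, so all are in.
Suppose Rosa ∉ Testing: no assignment then satisfies all the clues, so Rosa ∈ Testing.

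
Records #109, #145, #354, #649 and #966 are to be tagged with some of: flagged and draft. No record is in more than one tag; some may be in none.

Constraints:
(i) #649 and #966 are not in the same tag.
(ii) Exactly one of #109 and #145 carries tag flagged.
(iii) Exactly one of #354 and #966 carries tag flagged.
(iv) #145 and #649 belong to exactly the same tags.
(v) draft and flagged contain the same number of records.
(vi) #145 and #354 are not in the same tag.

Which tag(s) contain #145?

#145: draft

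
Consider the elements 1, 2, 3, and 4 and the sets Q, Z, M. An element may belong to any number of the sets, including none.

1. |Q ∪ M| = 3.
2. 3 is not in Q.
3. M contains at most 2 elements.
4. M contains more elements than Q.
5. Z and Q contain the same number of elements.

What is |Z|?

1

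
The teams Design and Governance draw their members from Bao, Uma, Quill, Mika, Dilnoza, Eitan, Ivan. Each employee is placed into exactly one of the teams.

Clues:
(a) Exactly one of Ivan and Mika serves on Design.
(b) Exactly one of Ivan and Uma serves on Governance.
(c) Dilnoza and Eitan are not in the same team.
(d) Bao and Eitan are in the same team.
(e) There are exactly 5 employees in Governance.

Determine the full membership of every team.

Design = {Dilnoza, Ivan}; Governance = {Bao, Eitan, Mika, Quill, Uma}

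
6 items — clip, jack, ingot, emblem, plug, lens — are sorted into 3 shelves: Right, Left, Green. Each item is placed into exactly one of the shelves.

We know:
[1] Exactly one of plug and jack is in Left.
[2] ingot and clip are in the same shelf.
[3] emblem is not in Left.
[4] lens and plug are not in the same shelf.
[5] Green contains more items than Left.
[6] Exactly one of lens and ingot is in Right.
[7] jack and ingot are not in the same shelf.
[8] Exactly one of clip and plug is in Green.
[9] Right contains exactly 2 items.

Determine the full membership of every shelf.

Right = {jack, lens}; Left = {plug}; Green = {clip, emblem, ingot}

From (3): emblem ∉ Left.
Suppose clip ∈ Right: no assignment then satisfies all the clues, so clip ∉ Right.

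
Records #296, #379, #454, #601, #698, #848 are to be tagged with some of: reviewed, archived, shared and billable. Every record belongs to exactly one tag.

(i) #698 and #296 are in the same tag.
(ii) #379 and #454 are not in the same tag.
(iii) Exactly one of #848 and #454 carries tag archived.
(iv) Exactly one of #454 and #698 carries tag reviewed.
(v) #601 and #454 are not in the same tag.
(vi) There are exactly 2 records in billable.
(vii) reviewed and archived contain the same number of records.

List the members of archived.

archived = {#848}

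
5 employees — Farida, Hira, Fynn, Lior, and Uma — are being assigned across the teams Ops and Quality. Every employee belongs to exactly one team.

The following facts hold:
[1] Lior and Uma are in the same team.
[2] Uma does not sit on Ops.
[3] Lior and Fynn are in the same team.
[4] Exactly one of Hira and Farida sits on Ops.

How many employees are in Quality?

4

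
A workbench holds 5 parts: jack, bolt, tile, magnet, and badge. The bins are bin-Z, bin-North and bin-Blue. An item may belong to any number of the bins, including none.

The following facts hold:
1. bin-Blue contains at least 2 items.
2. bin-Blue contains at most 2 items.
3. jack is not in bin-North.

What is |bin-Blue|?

2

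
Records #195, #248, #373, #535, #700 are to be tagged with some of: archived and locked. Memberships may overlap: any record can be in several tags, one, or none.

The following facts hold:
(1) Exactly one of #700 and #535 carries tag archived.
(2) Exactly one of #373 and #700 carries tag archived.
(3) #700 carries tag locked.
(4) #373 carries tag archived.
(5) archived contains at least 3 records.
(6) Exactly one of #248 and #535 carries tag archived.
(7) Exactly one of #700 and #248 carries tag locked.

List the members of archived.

From (3): #700 ∈ locked.
From (4): #373 ∈ archived.
(2) (exactly one): #700 ∉ archived.
(7) (exactly one): #248 ∉ locked.
(1) (exactly one): #535 ∈ archived.
(6) (exactly one): #248 ∉ archived.
(5): only 3 candidates remain for archived, so all are in.

archived = {#195, #373, #535}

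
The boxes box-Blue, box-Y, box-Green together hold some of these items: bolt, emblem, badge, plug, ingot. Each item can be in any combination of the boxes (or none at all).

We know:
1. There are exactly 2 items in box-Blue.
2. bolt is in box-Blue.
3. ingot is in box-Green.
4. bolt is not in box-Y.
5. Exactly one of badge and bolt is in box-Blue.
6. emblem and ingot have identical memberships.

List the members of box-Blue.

box-Blue = {bolt, plug}

From (2): bolt ∈ box-Blue.
From (3): ingot ∈ box-Green.
From (4): bolt ∉ box-Y.
(5) (exactly one): badge ∉ box-Blue.
(6): emblem matches ingot: emblem ∈ box-Green.
Suppose emblem ∈ box-Blue: no assignment then satisfies all the clues, so emblem ∉ box-Blue.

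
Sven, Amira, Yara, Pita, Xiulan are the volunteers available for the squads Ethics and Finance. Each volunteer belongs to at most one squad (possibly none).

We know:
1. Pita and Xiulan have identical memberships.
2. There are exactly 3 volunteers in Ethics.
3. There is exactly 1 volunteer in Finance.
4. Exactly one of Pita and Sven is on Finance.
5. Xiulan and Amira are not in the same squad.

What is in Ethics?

Ethics = {Pita, Xiulan, Yara}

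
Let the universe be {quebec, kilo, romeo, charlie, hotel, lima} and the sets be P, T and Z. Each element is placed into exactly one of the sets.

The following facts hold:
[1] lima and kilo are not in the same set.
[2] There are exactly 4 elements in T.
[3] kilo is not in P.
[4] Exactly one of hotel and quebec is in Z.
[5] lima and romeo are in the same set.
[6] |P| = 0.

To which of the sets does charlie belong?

charlie: T

From (3): kilo ∉ P.
(6): P already has 0, so the rest are out.
Suppose charlie ∉ T: no assignment then satisfies all the clues, so charlie ∈ T.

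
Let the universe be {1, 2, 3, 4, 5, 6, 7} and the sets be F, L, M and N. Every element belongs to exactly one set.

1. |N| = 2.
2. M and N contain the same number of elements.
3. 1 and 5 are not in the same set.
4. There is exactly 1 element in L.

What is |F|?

2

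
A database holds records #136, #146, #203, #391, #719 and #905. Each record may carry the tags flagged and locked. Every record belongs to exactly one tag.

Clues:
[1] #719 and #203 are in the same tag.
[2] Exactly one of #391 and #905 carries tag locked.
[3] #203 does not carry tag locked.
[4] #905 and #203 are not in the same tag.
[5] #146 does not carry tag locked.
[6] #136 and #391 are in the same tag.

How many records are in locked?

1

From (3): #203 ∉ locked.
From (5): #146 ∉ locked.
(1): #719 matches #203: #719 ∉ locked.
Only one tag left: #146 ∈ flagged.
Only one tag left: #203 ∈ flagged.
Only one tag left: #719 ∈ flagged.
(4): #905 ∉ flagged.
Only one tag left: #905 ∈ locked.
(2) (exactly one): #391 ∉ locked.
(6): #136 matches #391: #136 ∉ locked.
Only one tag left: #136 ∈ flagged.
Only one tag left: #391 ∈ flagged.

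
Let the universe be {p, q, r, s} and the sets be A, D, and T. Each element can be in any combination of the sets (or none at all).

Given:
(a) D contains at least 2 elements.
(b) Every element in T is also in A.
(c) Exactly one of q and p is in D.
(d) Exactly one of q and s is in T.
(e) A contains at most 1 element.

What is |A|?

1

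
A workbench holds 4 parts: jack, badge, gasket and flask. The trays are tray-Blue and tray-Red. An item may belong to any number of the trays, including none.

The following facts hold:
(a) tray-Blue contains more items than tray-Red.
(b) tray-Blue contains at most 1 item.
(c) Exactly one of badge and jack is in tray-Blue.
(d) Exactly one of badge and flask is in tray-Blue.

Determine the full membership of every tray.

tray-Blue = {badge}; tray-Red = {}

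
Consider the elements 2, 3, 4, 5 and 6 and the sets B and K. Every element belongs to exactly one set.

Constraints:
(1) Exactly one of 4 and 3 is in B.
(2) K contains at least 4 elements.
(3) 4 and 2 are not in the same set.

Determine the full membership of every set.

B = {4}; K = {2, 3, 5, 6}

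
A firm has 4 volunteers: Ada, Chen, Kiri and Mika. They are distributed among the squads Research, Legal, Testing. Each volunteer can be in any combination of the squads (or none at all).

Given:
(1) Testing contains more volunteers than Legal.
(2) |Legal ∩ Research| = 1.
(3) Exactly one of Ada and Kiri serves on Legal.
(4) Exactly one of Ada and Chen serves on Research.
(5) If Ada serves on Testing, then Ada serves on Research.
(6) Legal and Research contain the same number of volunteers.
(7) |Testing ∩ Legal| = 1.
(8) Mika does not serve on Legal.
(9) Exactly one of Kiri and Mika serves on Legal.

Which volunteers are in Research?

Research = {Ada, Kiri}

From (8): Mika ∉ Legal.
(9) (exactly one): Kiri ∈ Legal.
(3) (exactly one): Ada ∉ Legal.
Suppose Ada ∉ Research: no assignment then satisfies all the clues, so Ada ∈ Research.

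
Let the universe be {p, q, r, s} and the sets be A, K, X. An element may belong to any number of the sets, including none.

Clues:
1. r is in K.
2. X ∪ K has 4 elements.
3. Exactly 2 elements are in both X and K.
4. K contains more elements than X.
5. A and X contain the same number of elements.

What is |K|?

From (1): r ∈ K.
Suppose p ∉ K: no assignment then satisfies all the clues, so p ∈ K.

4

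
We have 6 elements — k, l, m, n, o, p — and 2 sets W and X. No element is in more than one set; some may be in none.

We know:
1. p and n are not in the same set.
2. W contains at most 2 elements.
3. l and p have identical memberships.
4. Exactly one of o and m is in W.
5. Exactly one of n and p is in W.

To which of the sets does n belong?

n: W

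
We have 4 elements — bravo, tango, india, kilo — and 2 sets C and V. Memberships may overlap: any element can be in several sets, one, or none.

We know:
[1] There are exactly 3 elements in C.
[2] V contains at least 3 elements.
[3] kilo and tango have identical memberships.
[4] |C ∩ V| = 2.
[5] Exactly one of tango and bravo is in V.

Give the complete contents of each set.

C = {bravo, kilo, tango}; V = {india, kilo, tango}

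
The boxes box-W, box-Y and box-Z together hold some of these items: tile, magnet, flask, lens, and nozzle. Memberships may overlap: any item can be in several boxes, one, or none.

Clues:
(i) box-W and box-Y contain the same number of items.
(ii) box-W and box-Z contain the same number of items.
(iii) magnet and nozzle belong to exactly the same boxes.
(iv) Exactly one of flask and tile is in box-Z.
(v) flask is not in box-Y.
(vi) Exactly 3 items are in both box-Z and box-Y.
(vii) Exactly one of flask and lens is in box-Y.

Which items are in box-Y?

box-Y = {lens, magnet, nozzle, tile}

From (v): flask ∉ box-Y.
(vii) (exactly one): lens ∈ box-Y.
Suppose tile ∉ box-Y: no assignment then satisfies all the clues, so tile ∈ box-Y.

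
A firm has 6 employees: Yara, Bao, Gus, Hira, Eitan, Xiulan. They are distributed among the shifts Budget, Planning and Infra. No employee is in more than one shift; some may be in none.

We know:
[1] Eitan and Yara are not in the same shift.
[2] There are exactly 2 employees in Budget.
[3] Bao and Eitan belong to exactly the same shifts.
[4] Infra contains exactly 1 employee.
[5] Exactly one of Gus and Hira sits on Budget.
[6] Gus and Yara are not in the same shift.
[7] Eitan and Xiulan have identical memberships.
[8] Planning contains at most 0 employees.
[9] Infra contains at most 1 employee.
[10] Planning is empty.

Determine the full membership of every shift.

(8): Planning already has 0, so the rest are out.
Suppose Yara ∉ Budget: no assignment then satisfies all the clues, so Yara ∈ Budget.

Budget = {Hira, Yara}; Planning = {}; Infra = {Gus}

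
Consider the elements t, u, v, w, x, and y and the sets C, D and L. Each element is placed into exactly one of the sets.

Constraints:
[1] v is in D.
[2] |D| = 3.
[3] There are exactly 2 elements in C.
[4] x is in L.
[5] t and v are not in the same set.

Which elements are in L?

L = {x}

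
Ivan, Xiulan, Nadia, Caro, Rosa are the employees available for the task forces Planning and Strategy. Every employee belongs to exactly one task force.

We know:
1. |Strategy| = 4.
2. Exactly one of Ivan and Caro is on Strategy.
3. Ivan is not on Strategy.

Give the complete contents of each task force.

Planning = {Ivan}; Strategy = {Caro, Nadia, Rosa, Xiulan}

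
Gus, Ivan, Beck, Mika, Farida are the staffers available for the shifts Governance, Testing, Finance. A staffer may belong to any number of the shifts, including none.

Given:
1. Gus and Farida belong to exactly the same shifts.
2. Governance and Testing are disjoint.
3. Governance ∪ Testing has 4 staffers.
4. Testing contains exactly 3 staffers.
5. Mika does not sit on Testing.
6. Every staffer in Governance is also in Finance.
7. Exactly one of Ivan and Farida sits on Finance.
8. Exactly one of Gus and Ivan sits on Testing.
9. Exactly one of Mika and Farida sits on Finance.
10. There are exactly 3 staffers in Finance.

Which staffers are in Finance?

Finance = {Beck, Ivan, Mika}

From (5): Mika ∉ Testing.
Suppose Gus ∈ Finance: no assignment then satisfies all the clues, so Gus ∉ Finance.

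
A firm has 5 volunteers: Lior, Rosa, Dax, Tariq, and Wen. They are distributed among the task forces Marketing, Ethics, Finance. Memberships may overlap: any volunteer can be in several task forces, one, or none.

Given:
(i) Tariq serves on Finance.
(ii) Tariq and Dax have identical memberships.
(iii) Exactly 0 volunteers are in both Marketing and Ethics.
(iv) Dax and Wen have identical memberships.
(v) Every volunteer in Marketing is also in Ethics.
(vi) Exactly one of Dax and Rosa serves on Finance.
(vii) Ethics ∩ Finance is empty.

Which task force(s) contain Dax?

Dax: Finance

From (i): Tariq ∈ Finance.
(ii): Dax matches Tariq: Dax ∈ Finance.
(iv): Wen matches Dax: Wen ∈ Finance.
(vi) (exactly one): Rosa ∉ Finance.
(vii) (disjoint): Dax ∉ Ethics.
(vii) (disjoint): Tariq ∉ Ethics.
(vii) (disjoint): Wen ∉ Ethics.
(v) contrapositive: Dax ∉ Marketing.
(v) contrapositive: Tariq ∉ Marketing.
(v) contrapositive: Wen ∉ Marketing.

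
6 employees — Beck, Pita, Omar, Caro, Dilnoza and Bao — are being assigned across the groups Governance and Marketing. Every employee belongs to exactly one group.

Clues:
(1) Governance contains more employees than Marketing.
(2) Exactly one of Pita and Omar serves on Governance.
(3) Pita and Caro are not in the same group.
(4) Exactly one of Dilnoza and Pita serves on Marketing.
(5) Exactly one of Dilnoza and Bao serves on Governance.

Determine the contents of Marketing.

Marketing = {Bao, Pita}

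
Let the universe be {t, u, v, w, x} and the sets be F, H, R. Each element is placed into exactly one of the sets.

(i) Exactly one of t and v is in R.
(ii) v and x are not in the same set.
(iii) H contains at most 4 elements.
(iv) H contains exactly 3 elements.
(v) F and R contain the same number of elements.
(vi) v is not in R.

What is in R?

R = {t}

From (vi): v ∉ R.
(i) (exactly one): t ∈ R.
Suppose u ∈ R: no assignment then satisfies all the clues, so u ∉ R.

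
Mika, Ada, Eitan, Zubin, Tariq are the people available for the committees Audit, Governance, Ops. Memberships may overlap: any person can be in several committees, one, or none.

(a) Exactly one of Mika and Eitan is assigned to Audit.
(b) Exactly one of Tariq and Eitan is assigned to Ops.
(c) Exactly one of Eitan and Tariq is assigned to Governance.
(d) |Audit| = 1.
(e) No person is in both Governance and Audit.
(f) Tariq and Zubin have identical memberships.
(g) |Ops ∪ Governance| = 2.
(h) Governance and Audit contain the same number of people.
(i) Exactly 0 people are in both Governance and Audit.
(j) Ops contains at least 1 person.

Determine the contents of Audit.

Audit = {Mika}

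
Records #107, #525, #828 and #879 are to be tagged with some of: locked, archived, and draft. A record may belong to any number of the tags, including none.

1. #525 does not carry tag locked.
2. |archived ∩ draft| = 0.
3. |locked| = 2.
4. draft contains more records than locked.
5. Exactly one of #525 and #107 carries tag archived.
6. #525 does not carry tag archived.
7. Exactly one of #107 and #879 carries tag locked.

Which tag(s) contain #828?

#828: draft, locked

From (1): #525 ∉ locked.
From (6): #525 ∉ archived.
(5) (exactly one): #107 ∈ archived.
Suppose #828 ∉ locked: no assignment then satisfies all the clues, so #828 ∈ locked.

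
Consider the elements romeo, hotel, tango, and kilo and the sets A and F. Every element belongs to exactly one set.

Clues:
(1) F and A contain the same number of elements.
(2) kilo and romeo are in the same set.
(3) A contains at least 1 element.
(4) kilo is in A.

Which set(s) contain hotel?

hotel: F

From (4): kilo ∈ A.
(2): romeo matches kilo: romeo ∈ A.
Suppose hotel ∈ A: no assignment then satisfies all the clues, so hotel ∉ A.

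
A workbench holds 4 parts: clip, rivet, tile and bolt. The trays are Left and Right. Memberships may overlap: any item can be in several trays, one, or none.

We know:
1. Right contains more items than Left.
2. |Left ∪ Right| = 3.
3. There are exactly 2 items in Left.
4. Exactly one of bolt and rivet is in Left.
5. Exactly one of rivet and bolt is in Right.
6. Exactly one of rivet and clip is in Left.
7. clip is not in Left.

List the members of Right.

From (7): clip ∉ Left.
(6) (exactly one): rivet ∈ Left.
(4) (exactly one): bolt ∉ Left.
(3): only 2 candidates remain for Left, so all are in.
Suppose clip ∉ Right: no assignment then satisfies all the clues, so clip ∈ Right.

Right = {clip, rivet, tile}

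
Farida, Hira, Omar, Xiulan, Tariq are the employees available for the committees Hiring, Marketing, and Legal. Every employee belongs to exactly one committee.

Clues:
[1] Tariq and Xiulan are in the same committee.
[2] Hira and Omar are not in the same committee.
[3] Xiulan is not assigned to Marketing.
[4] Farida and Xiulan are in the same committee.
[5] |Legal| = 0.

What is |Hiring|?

4

From (3): Xiulan ∉ Marketing.
(1): Tariq matches Xiulan: Tariq ∉ Marketing.
(4): Farida matches Xiulan: Farida ∉ Marketing.
(5): Legal already has 0, so the rest are out.
Only one committee left: Farida ∈ Hiring.
Only one committee left: Xiulan ∈ Hiring.
Only one committee left: Tariq ∈ Hiring.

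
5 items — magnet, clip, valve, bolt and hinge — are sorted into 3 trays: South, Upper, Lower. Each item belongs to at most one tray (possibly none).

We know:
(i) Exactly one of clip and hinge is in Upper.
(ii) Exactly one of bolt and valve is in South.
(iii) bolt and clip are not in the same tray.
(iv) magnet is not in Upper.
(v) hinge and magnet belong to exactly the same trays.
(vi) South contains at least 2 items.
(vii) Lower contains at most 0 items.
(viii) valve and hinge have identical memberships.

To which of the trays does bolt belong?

bolt: none

From (iv): magnet ∉ Upper.
(v): hinge matches magnet: hinge ∉ Upper.
(vii): Lower already has 0, so the rest are out.
(viii): valve matches hinge: valve ∉ Upper.
(i) (exactly one): clip ∈ Upper.
(iii): bolt ∉ Upper.
Suppose bolt ∈ South: no assignment then satisfies all the clues, so bolt ∉ South.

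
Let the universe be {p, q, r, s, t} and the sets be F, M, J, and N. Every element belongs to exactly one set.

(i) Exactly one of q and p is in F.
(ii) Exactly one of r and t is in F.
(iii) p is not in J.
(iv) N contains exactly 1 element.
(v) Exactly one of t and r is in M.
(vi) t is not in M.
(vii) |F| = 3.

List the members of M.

M = {r}

From (iii): p ∉ J.
From (vi): t ∉ M.
(v) (exactly one): r ∈ M.
(ii) (exactly one): t ∈ F.
Suppose p ∈ M: no assignment then satisfies all the clues, so p ∉ M.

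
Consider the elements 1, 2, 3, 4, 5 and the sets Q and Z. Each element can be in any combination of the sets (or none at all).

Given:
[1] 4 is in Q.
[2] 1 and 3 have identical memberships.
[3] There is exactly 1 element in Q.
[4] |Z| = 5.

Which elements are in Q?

Q = {4}

From (1): 4 ∈ Q.
(3): Q already has 1, so the rest are out.
(4): only 5 candidates remain for Z, so all are in.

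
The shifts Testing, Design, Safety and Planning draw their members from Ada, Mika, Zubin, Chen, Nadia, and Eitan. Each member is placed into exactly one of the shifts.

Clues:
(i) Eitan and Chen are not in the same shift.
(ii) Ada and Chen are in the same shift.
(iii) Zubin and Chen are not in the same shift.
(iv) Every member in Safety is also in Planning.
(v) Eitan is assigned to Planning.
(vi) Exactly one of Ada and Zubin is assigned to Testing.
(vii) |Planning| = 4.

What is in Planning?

From (v): Eitan ∈ Planning.
(i): Chen ∉ Planning.
(ii): Ada matches Chen: Ada ∉ Planning.
(iv) contrapositive: Ada ∉ Safety.
(iv) contrapositive: Chen ∉ Safety.
(vii): only 4 candidates remain for Planning, so all are in.
(vi) (exactly one): Ada ∈ Testing.
(ii): Chen matches Ada: Chen ∈ Testing.

Planning = {Eitan, Mika, Nadia, Zubin}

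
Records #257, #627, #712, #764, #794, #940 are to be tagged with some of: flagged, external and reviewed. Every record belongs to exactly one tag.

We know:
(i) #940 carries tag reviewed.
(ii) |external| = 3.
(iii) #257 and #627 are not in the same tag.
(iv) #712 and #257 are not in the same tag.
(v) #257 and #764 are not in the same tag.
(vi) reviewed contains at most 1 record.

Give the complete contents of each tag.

flagged = {#257, #794}; external = {#627, #712, #764}; reviewed = {#940}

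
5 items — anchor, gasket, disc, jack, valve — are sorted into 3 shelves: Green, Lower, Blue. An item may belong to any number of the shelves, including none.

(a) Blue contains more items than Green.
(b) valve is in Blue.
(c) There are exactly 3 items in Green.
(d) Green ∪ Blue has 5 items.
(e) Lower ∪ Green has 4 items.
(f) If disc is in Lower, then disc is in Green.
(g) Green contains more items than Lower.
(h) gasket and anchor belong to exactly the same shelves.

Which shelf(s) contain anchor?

anchor: Blue, Green

From (b): valve ∈ Blue.
Suppose anchor ∉ Green: no assignment then satisfies all the clues, so anchor ∈ Green.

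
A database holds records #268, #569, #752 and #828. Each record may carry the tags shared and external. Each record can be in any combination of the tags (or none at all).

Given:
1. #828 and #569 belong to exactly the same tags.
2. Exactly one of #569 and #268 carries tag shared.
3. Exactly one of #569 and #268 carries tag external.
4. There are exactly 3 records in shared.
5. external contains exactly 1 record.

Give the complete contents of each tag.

shared = {#569, #752, #828}; external = {#268}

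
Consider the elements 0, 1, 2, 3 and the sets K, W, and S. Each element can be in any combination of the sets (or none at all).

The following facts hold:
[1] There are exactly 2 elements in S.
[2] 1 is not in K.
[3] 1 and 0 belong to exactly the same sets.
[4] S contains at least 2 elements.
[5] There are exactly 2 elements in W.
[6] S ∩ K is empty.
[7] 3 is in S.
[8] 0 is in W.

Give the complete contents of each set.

K = {}; W = {0, 1}; S = {2, 3}

From (2): 1 ∉ K.
From (7): 3 ∈ S.
From (8): 0 ∈ W.
(3): 0 matches 1: 0 ∉ K.
(3): 1 matches 0: 1 ∈ W.
(5): W already has 2, so the rest are out.
(6) (disjoint): 3 ∉ K.
Suppose 0 ∈ S: no assignment then satisfies all the clues, so 0 ∉ S.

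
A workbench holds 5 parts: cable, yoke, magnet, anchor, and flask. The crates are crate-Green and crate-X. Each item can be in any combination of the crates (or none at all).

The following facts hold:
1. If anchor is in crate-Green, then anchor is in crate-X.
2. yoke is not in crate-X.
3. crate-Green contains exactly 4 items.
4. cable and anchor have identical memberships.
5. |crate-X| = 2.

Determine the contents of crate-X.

crate-X = {anchor, cable}

From (2): yoke ∉ crate-X.
Suppose cable ∉ crate-X: no assignment then satisfies all the clues, so cable ∈ crate-X.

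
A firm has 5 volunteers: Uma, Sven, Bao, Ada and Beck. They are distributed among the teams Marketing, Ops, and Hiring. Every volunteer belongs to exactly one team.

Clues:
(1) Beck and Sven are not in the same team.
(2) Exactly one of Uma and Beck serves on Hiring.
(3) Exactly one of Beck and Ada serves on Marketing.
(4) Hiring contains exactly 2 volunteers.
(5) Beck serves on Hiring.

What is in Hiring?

Hiring = {Bao, Beck}

From (5): Beck ∈ Hiring.
(1): Sven ∉ Hiring.
(2) (exactly one): Uma ∉ Hiring.
(3) (exactly one): Ada ∈ Marketing.
(4): only 2 candidates remain for Hiring, so all are in.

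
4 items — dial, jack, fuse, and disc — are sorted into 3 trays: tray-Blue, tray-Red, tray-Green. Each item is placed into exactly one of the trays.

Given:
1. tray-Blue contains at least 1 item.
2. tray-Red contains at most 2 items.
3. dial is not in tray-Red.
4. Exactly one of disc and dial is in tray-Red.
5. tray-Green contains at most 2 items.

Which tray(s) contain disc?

disc: tray-Red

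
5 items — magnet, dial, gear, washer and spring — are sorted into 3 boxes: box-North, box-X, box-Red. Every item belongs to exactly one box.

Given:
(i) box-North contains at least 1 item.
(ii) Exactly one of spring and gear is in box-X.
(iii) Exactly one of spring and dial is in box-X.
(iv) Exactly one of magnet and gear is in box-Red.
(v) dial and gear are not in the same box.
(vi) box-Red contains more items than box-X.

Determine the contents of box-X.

box-X = {spring}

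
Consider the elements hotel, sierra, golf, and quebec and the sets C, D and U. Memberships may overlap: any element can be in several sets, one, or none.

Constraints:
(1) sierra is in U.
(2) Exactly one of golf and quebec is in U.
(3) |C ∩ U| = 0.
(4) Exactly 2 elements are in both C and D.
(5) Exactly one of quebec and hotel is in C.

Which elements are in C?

C = {golf, hotel}

From (1): sierra ∈ U.
Suppose hotel ∉ C: no assignment then satisfies all the clues, so hotel ∈ C.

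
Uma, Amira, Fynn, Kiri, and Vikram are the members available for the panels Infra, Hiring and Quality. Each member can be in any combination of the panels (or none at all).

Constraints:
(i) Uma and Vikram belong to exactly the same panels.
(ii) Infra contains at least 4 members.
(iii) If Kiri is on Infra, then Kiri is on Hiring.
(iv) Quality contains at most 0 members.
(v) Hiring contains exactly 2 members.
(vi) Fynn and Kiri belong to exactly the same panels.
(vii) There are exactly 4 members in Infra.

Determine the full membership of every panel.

Infra = {Fynn, Kiri, Uma, Vikram}; Hiring = {Fynn, Kiri}; Quality = {}

(iv): Quality already has 0, so the rest are out.
Suppose Uma ∉ Infra: no assignment then satisfies all the clues, so Uma ∈ Infra.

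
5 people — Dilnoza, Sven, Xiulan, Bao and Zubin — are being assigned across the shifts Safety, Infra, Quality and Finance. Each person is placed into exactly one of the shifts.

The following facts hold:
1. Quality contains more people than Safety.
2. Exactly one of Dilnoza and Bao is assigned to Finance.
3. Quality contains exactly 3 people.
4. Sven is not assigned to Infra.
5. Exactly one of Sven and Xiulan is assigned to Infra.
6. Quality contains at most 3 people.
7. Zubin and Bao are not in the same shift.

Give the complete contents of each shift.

Safety = {}; Infra = {Xiulan}; Quality = {Dilnoza, Sven, Zubin}; Finance = {Bao}

From (4): Sven ∉ Infra.
(5) (exactly one): Xiulan ∈ Infra.
Suppose Dilnoza ∈ Safety: no assignment then satisfies all the clues, so Dilnoza ∉ Safety.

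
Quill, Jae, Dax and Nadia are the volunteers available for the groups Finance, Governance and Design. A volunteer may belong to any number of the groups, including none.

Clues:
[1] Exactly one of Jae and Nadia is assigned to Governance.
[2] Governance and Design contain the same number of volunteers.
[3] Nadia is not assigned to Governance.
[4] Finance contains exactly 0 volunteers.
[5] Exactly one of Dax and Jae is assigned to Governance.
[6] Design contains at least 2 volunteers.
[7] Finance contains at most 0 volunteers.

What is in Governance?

Governance = {Jae, Quill}

From (3): Nadia ∉ Governance.
(1) (exactly one): Jae ∈ Governance.
(4): Finance already has 0, so the rest are out.
(5) (exactly one): Dax ∉ Governance.
Suppose Quill ∉ Governance: no assignment then satisfies all the clues, so Quill ∈ Governance.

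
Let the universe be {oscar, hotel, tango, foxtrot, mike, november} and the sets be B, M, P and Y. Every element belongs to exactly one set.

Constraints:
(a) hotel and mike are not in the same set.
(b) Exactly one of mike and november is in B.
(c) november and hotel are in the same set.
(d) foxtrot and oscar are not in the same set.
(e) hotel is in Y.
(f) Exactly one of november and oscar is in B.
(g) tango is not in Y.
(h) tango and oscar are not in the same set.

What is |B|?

2

From (e): hotel ∈ Y.
From (g): tango ∉ Y.
(a): mike ∉ Y.
(c): november matches hotel: november ∉ B.
(c): november matches hotel: november ∉ M.
(c): november matches hotel: november ∉ P.
(c): november matches hotel: november ∈ Y.
(f) (exactly one): oscar ∈ B.
(h): tango ∉ B.
(b) (exactly one): mike ∈ B.
(d): foxtrot ∉ B.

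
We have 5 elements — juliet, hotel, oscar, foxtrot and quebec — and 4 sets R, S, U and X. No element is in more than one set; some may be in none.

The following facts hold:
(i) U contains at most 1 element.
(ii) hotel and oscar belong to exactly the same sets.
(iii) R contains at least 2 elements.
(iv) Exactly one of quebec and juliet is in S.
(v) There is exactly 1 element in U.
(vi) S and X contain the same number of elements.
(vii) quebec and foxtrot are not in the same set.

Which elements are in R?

R = {hotel, oscar}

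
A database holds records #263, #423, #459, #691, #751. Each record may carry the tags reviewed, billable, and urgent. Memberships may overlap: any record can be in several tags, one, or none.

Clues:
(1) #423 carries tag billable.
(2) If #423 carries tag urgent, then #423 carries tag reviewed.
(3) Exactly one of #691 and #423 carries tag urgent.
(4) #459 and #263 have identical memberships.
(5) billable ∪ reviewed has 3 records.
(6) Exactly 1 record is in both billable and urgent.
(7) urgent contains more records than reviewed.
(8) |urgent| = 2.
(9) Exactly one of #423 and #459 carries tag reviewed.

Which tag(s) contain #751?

#751: urgent

From (1): #423 ∈ billable.
Suppose #751 ∈ reviewed: no assignment then satisfies all the clues, so #751 ∉ reviewed.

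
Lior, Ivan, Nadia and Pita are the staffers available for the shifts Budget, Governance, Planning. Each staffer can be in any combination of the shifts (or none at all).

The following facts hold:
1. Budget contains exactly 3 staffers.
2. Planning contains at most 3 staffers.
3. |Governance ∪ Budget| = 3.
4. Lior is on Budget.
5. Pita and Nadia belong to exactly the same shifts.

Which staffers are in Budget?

Budget = {Lior, Nadia, Pita}

From (4): Lior ∈ Budget.
Suppose Ivan ∈ Budget: no assignment then satisfies all the clues, so Ivan ∉ Budget.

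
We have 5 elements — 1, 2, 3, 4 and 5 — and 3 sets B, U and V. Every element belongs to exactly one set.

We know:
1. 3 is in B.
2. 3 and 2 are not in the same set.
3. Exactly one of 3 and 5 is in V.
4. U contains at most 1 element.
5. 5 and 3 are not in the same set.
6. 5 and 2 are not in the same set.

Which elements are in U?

U = {2}

From (1): 3 ∈ B.
(2): 2 ∉ B.
(3) (exactly one): 5 ∈ V.
(6): 2 ∉ V.
Only one set left: 2 ∈ U.
(4): U already has 1, so the rest are out.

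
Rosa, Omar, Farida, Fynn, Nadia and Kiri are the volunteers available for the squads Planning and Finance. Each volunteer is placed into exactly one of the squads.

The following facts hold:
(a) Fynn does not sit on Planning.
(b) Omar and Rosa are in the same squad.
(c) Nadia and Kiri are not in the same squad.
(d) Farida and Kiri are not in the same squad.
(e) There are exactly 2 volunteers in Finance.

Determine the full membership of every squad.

Planning = {Farida, Nadia, Omar, Rosa}; Finance = {Fynn, Kiri}

From (a): Fynn ∉ Planning.
Only one squad left: Fynn ∈ Finance.
Suppose Rosa ∉ Planning: no assignment then satisfies all the clues, so Rosa ∈ Planning.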